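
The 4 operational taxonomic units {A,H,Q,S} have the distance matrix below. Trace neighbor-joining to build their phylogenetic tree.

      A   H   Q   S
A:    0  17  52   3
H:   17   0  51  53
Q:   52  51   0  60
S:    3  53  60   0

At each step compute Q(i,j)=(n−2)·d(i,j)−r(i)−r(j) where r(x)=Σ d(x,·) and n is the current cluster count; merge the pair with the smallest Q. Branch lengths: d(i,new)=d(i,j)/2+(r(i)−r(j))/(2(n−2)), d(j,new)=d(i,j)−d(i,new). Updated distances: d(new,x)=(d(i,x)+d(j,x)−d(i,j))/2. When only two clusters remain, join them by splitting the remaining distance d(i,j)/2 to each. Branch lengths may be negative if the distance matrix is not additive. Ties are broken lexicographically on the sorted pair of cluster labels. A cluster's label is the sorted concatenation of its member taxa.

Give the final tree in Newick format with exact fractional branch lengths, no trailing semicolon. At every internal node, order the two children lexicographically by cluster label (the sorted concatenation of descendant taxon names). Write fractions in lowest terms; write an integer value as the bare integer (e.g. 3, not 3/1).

(((A:-19/2,S:25/2):37/2,H:15):18,Q:18)

1. join A+S (d=3, Q=-182) ⇒ AS; edges |A|=-19/2, |S|=25/2
  updated: d(AS,H)=67/2, d(AS,Q)=109/2
2. join AS+H (d=67/2, Q=-139) ⇒ AHS; edges |AS|=37/2, |H|=15
  updated: d(AHS,Q)=36
3. join AHS+Q (d=36) ⇒ AHQS; edges |AHS|=18, |Q|=18
final tree: (((A:-19/2,S:25/2):37/2,H:15):18,Q:18)
total length: 145/2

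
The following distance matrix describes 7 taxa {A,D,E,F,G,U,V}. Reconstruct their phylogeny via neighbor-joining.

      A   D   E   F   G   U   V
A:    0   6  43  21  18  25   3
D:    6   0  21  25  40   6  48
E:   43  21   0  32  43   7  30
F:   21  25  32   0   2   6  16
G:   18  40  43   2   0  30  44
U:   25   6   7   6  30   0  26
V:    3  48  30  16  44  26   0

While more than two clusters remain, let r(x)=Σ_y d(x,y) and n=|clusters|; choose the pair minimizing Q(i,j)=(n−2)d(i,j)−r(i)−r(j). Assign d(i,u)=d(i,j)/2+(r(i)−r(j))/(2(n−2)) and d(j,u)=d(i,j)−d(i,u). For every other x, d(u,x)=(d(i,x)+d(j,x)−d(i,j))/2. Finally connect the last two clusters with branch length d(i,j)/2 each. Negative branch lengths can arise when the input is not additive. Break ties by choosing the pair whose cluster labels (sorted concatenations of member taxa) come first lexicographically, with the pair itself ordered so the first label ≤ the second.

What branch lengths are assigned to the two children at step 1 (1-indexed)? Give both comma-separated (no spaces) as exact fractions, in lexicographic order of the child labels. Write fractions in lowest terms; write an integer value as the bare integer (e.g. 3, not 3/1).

-13/2,17/2

1. join F+G (d=2, Q=-269) ⇒ FG; edges |F|=-13/2, |G|=17/2
  updated: d(A,FG)=37/2, d(D,FG)=63/2, d(E,FG)=73/2, d(FG,U)=17, d(FG,V)=29
2. join A+V (d=3, Q=-439/2) ⇒ AV; edges |A|=-57/16, |V|=105/16
  updated: d(AV,D)=51/2, d(AV,E)=35, d(AV,FG)=89/4, d(AV,U)=24
3. join AV+FG (d=89/4, Q=-589/4) ⇒ AFGV; edges |AV|=265/24, |FG|=269/24
  updated: d(AFGV,D)=139/8, d(AFGV,E)=197/8, d(AFGV,U)=75/8
4. join AFGV+D (d=139/8, Q=-61) ⇒ ADFGV; edges |AFGV|=167/16, |D|=111/16
  updated: d(ADFGV,E)=113/8, d(ADFGV,U)=-1
5. join ADFGV+E (d=113/8, Q=-161/8) ⇒ ADEFGV; edges |ADFGV|=49/16, |E|=177/16
  updated: d(ADEFGV,U)=-65/16
6. join ADEFGV+U (d=-65/16) ⇒ ADEFGUV; edges |ADEFGV|=-65/32, |U|=-65/32
final tree: (((((A:-57/16,V:105/16):265/24,(F:-13/2,G:17/2):269/24):167/16,D:111/16):49/16,E:177/16):-65/32,U:-65/32)
total length: 875/16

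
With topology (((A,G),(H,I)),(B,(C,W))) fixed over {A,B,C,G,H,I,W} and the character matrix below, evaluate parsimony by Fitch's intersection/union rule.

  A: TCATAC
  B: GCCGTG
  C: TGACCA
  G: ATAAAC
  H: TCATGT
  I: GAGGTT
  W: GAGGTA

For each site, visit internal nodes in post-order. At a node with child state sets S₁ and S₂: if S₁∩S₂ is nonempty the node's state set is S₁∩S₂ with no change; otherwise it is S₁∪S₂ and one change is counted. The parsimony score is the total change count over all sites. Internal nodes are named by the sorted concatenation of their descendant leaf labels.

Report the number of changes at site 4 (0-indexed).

3

[col 0] AG: children A:{T}, G:{A} ∪→ {A,T}; cost 1
[col 0] HI: children H:{T}, I:{G} ∪→ {G,T}; cost 1
[col 0] AGHI: children AG:{A,T}, HI:{G,T} ∩→ {T}; cost 0
[col 0] CW: children C:{T}, W:{G} ∪→ {G,T}; cost 1
[col 0] BCW: children B:{G}, CW:{G,T} ∩→ {G}; cost 0
[col 0] ABCGHIW: children AGHI:{T}, BCW:{G} ∪→ {G,T}; cost 1
[col 1] AG: children A:{C}, G:{T} ∪→ {C,T}; cost 1
[col 1] HI: children H:{C}, I:{A} ∪→ {A,C}; cost 1
[col 1] AGHI: children AG:{C,T}, HI:{A,C} ∩→ {C}; cost 0
[col 1] CW: children C:{G}, W:{A} ∪→ {A,G}; cost 1
[col 1] BCW: children B:{C}, CW:{A,G} ∪→ {A,C,G}; cost 1
[col 1] ABCGHIW: children AGHI:{C}, BCW:{A,C,G} ∩→ {C}; cost 0
[col 2] AG: children A:{A}, G:{A} ∩→ {A}; cost 0
[col 2] HI: children H:{A}, I:{G} ∪→ {A,G}; cost 1
[col 2] AGHI: children AG:{A}, HI:{A,G} ∩→ {A}; cost 0
[col 2] CW: children C:{A}, W:{G} ∪→ {A,G}; cost 1
[col 2] BCW: children B:{C}, CW:{A,G} ∪→ {A,C,G}; cost 1
[col 2] ABCGHIW: children AGHI:{A}, BCW:{A,C,G} ∩→ {A}; cost 0
[col 3] AG: children A:{T}, G:{A} ∪→ {A,T}; cost 1
[col 3] HI: children H:{T}, I:{G} ∪→ {G,T}; cost 1
[col 3] AGHI: children AG:{A,T}, HI:{G,T} ∩→ {T}; cost 0
[col 3] CW: children C:{C}, W:{G} ∪→ {C,G}; cost 1
[col 3] BCW: children B:{G}, CW:{C,G} ∩→ {G}; cost 0
[col 3] ABCGHIW: children AGHI:{T}, BCW:{G} ∪→ {G,T}; cost 1
[col 4] AG: children A:{A}, G:{A} ∩→ {A}; cost 0
[col 4] HI: children H:{G}, I:{T} ∪→ {G,T}; cost 1
[col 4] AGHI: children AG:{A}, HI:{G,T} ∪→ {A,G,T}; cost 1
[col 4] CW: children C:{C}, W:{T} ∪→ {C,T}; cost 1
[col 4] BCW: children B:{T}, CW:{C,T} ∩→ {T}; cost 0
[col 4] ABCGHIW: children AGHI:{A,G,T}, BCW:{T} ∩→ {T}; cost 0
[col 5] AG: children A:{C}, G:{C} ∩→ {C}; cost 0
[col 5] HI: children H:{T}, I:{T} ∩→ {T}; cost 0
[col 5] AGHI: children AG:{C}, HI:{T} ∪→ {C,T}; cost 1
[col 5] CW: children C:{A}, W:{A} ∩→ {A}; cost 0
[col 5] BCW: children B:{G}, CW:{A} ∪→ {A,G}; cost 1
[col 5] ABCGHIW: children AGHI:{C,T}, BCW:{A,G} ∪→ {A,C,G,T}; cost 1
per-site changes: [4, 4, 3, 4, 3, 3]; total = 21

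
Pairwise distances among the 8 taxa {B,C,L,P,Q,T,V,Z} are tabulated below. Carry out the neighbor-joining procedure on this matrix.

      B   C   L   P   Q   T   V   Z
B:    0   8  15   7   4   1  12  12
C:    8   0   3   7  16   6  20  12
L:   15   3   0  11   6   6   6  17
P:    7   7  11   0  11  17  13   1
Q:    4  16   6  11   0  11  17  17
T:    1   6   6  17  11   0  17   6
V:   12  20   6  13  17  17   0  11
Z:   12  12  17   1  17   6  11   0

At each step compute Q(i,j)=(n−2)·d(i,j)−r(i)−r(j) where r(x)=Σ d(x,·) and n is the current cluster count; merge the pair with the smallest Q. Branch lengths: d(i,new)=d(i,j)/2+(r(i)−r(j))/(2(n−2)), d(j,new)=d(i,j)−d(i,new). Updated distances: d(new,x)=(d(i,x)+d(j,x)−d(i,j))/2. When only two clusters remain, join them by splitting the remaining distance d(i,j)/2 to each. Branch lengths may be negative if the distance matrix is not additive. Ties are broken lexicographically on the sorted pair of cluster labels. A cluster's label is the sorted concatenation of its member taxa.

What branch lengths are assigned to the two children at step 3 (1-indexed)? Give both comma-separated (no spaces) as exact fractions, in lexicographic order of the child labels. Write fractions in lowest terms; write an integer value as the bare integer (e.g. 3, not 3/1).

-9/16,73/16

step 1: merge (P,Z) at d=1, Q=-137; branch lengths P→-1/4, Z→5/4; new cluster PZ
  updated: d(B,PZ)=9, d(C,PZ)=9, d(L,PZ)=27/2, d(PZ,Q)=27/2, d(PZ,T)=11, d(PZ,V)=23/2
step 2: merge (L,V) at d=6, Q=-103; branch lengths L→-2/5, V→32/5; new cluster LV
  updated: d(B,LV)=21/2, d(C,LV)=17/2, d(LV,PZ)=19/2, d(LV,Q)=17/2, d(LV,T)=17/2
step 3: merge (B,Q) at d=4, Q=-139/2; branch lengths B→-9/16, Q→73/16; new cluster BQ
  updated: d(BQ,C)=10, d(BQ,LV)=15/2, d(BQ,PZ)=37/4, d(BQ,T)=4
step 4: merge (BQ,T) at d=4, Q=-193/4; branch lengths BQ→53/24, T→43/24; new cluster BQT
  updated: d(BQT,C)=6, d(BQT,LV)=6, d(BQT,PZ)=65/8
step 5: merge (BQT,LV) at d=6, Q=-257/8; branch lengths BQT→65/32, LV→127/32; new cluster BLQTV
  updated: d(BLQTV,C)=17/4, d(BLQTV,PZ)=93/16
step 6: merge (BLQTV,C) at d=17/4, Q=-305/16; branch lengths BLQTV→17/32, C→119/32; new cluster BCLQTV
  updated: d(BCLQTV,PZ)=169/32
step 7: merge (BCLQTV,PZ) at d=169/32; branch lengths BCLQTV→169/64, PZ→169/64; new cluster BCLPQTVZ
final tree: (((((B:-9/16,Q:73/16):53/24,T:43/24):65/32,(L:-2/5,V:32/5):127/32):17/32,C:119/32):169/64,(P:-1/4,Z:5/4):169/64)
total length: 977/32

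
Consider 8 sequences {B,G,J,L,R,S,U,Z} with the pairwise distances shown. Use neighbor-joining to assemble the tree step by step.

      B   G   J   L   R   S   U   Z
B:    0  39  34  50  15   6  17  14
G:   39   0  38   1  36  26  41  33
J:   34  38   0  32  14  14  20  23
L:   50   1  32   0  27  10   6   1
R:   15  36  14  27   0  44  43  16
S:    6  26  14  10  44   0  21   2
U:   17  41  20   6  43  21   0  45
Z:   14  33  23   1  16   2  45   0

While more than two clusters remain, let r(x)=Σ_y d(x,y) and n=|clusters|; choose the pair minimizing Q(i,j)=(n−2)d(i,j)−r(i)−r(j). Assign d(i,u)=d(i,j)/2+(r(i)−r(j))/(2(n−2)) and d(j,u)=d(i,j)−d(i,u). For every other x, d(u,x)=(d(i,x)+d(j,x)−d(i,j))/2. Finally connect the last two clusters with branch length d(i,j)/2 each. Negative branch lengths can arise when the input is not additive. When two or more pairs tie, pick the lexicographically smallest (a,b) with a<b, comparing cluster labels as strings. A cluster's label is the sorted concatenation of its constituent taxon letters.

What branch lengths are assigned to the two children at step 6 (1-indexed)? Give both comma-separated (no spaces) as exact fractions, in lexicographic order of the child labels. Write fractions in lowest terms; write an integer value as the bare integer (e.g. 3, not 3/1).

1. join G+L (d=1, Q=-335) ⇒ GL; edges |G|=31/4, |L|=-27/4
  updated: d(B,GL)=44, d(GL,J)=69/2, d(GL,R)=31, d(GL,S)=35/2, d(GL,U)=23, d(GL,Z)=33/2
2. join J+R (d=14, Q=-465/2) ⇒ JR; edges |J|=93/20, |R|=187/20
  updated: d(B,JR)=35/2, d(GL,JR)=103/4, d(JR,S)=22, d(JR,U)=49/2, d(JR,Z)=25/2
3. join GL+U (d=23, Q=-661/4) ⇒ GLU; edges |GL|=353/32, |U|=383/32
  updated: d(B,GLU)=19, d(GLU,JR)=109/8, d(GLU,S)=31/4, d(GLU,Z)=77/4
4. join GLU+JR (d=109/8, Q=-675/8) ⇒ GJLRU; edges |GLU|=93/16, |JR|=125/16
  updated: d(B,GJLRU)=183/16, d(GJLRU,S)=129/16, d(GJLRU,Z)=145/16
5. join B+GJLRU (d=183/16, Q=-297/8) ⇒ BGJLRU; edges |B|=103/16, |GJLRU|=5
  updated: d(BGJLRU,S)=21/16, d(BGJLRU,Z)=93/16
6. join BGJLRU+S (d=21/16, Q=-73/8) ⇒ BGJLRSU; edges |BGJLRU|=41/16, |S|=-5/4
  updated: d(BGJLRSU,Z)=13/4
7. join BGJLRSU+Z (d=13/4) ⇒ BGJLRSUZ; edges |BGJLRSU|=13/8, |Z|=13/8
final tree: (((B:103/16,(((G:31/4,L:-27/4):353/32,U:383/32):93/16,(J:93/20,R:187/20):125/16):5):41/16,S:-5/4):13/8,Z:13/8)
total length: 541/8

41/16,-5/4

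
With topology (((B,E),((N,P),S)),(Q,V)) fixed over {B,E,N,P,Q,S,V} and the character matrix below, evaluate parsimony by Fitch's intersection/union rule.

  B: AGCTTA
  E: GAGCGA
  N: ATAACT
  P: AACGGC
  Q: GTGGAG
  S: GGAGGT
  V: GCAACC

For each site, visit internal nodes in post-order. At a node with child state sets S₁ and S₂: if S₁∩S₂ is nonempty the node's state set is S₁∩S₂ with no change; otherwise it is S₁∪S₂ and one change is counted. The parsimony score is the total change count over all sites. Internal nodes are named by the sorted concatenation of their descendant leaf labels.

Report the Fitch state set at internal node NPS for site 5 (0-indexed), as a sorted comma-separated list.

BE@0: {A} ∪ {G} = {A,G} (union, +1)
NP@0: {A} ∩ {A} = {A} (intersection, +0)
NPS@0: {A} ∪ {G} = {A,G} (union, +1)
BENPS@0: {A,G} ∩ {A,G} = {A,G} (intersection, +0)
QV@0: {G} ∩ {G} = {G} (intersection, +0)
BENPQSV@0: {A,G} ∩ {G} = {G} (intersection, +0)
BE@1: {G} ∪ {A} = {A,G} (union, +1)
NP@1: {T} ∪ {A} = {A,T} (union, +1)
NPS@1: {A,T} ∪ {G} = {A,G,T} (union, +1)
BENPS@1: {A,G} ∩ {A,G,T} = {A,G} (intersection, +0)
QV@1: {T} ∪ {C} = {C,T} (union, +1)
BENPQSV@1: {A,G} ∪ {C,T} = {A,C,G,T} (union, +1)
BE@2: {C} ∪ {G} = {C,G} (union, +1)
NP@2: {A} ∪ {C} = {A,C} (union, +1)
NPS@2: {A,C} ∩ {A} = {A} (intersection, +0)
BENPS@2: {C,G} ∪ {A} = {A,C,G} (union, +1)
QV@2: {G} ∪ {A} = {A,G} (union, +1)
BENPQSV@2: {A,C,G} ∩ {A,G} = {A,G} (intersection, +0)
BE@3: {T} ∪ {C} = {C,T} (union, +1)
NP@3: {A} ∪ {G} = {A,G} (union, +1)
NPS@3: {A,G} ∩ {G} = {G} (intersection, +0)
BENPS@3: {C,T} ∪ {G} = {C,G,T} (union, +1)
QV@3: {G} ∪ {A} = {A,G} (union, +1)
BENPQSV@3: {C,G,T} ∩ {A,G} = {G} (intersection, +0)
BE@4: {T} ∪ {G} = {G,T} (union, +1)
NP@4: {C} ∪ {G} = {C,G} (union, +1)
NPS@4: {C,G} ∩ {G} = {G} (intersection, +0)
BENPS@4: {G,T} ∩ {G} = {G} (intersection, +0)
QV@4: {A} ∪ {C} = {A,C} (union, +1)
BENPQSV@4: {G} ∪ {A,C} = {A,C,G} (union, +1)
BE@5: {A} ∩ {A} = {A} (intersection, +0)
NP@5: {T} ∪ {C} = {C,T} (union, +1)
NPS@5: {C,T} ∩ {T} = {T} (intersection, +0)
BENPS@5: {A} ∪ {T} = {A,T} (union, +1)
QV@5: {G} ∪ {C} = {C,G} (union, +1)
BENPQSV@5: {A,T} ∪ {C,G} = {A,C,G,T} (union, +1)
per-site changes: [2, 5, 4, 4, 4, 4]; total = 23

T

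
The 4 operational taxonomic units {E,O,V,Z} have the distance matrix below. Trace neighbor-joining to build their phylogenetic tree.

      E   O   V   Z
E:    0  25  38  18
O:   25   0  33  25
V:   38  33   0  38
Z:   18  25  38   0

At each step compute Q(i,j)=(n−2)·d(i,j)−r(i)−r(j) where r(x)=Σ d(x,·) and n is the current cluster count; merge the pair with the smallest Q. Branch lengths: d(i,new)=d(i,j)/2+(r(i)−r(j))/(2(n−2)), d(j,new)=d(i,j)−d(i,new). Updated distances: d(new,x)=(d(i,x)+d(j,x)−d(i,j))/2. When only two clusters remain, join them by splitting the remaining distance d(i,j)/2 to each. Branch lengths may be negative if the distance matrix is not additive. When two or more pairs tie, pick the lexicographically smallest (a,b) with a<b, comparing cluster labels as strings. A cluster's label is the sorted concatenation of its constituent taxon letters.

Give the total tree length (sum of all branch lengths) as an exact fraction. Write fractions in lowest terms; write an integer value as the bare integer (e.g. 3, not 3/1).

1. join E+Z (d=18, Q=-126) ⇒ EZ; edges |E|=9, |Z|=9
  updated: d(EZ,O)=16, d(EZ,V)=29
2. join EZ+O (d=16, Q=-78) ⇒ EOZ; edges |EZ|=6, |O|=10
  updated: d(EOZ,V)=23
3. join EOZ+V (d=23) ⇒ EOVZ; edges |EOZ|=23/2, |V|=23/2
final tree: (((E:9,Z:9):6,O:10):23/2,V:23/2)
total length: 57

57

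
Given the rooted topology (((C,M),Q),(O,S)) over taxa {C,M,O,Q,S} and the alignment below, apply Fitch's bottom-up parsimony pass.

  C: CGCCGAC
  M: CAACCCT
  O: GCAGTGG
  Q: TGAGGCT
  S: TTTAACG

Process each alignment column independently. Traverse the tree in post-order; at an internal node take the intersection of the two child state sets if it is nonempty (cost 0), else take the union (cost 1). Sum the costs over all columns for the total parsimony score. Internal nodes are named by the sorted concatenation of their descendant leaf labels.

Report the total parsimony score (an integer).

[col 0] CM: children C:{C}, M:{C} ∩→ {C}; cost 0
[col 0] CMQ: children CM:{C}, Q:{T} ∪→ {C,T}; cost 1
[col 0] OS: children O:{G}, S:{T} ∪→ {G,T}; cost 1
[col 0] CMOQS: children CMQ:{C,T}, OS:{G,T} ∩→ {T}; cost 0
[col 1] CM: children C:{G}, M:{A} ∪→ {A,G}; cost 1
[col 1] CMQ: children CM:{A,G}, Q:{G} ∩→ {G}; cost 0
[col 1] OS: children O:{C}, S:{T} ∪→ {C,T}; cost 1
[col 1] CMOQS: children CMQ:{G}, OS:{C,T} ∪→ {C,G,T}; cost 1
[col 2] CM: children C:{C}, M:{A} ∪→ {A,C}; cost 1
[col 2] CMQ: children CM:{A,C}, Q:{A} ∩→ {A}; cost 0
[col 2] OS: children O:{A}, S:{T} ∪→ {A,T}; cost 1
[col 2] CMOQS: children CMQ:{A}, OS:{A,T} ∩→ {A}; cost 0
[col 3] CM: children C:{C}, M:{C} ∩→ {C}; cost 0
[col 3] CMQ: children CM:{C}, Q:{G} ∪→ {C,G}; cost 1
[col 3] OS: children O:{G}, S:{A} ∪→ {A,G}; cost 1
[col 3] CMOQS: children CMQ:{C,G}, OS:{A,G} ∩→ {G}; cost 0
[col 4] CM: children C:{G}, M:{C} ∪→ {C,G}; cost 1
[col 4] CMQ: children CM:{C,G}, Q:{G} ∩→ {G}; cost 0
[col 4] OS: children O:{T}, S:{A} ∪→ {A,T}; cost 1
[col 4] CMOQS: children CMQ:{G}, OS:{A,T} ∪→ {A,G,T}; cost 1
[col 5] CM: children C:{A}, M:{C} ∪→ {A,C}; cost 1
[col 5] CMQ: children CM:{A,C}, Q:{C} ∩→ {C}; cost 0
[col 5] OS: children O:{G}, S:{C} ∪→ {C,G}; cost 1
[col 5] CMOQS: children CMQ:{C}, OS:{C,G} ∩→ {C}; cost 0
[col 6] CM: children C:{C}, M:{T} ∪→ {C,T}; cost 1
[col 6] CMQ: children CM:{C,T}, Q:{T} ∩→ {T}; cost 0
[col 6] OS: children O:{G}, S:{G} ∩→ {G}; cost 0
[col 6] CMOQS: children CMQ:{T}, OS:{G} ∪→ {G,T}; cost 1
per-site changes: [2, 3, 2, 2, 3, 2, 2]; total = 16

16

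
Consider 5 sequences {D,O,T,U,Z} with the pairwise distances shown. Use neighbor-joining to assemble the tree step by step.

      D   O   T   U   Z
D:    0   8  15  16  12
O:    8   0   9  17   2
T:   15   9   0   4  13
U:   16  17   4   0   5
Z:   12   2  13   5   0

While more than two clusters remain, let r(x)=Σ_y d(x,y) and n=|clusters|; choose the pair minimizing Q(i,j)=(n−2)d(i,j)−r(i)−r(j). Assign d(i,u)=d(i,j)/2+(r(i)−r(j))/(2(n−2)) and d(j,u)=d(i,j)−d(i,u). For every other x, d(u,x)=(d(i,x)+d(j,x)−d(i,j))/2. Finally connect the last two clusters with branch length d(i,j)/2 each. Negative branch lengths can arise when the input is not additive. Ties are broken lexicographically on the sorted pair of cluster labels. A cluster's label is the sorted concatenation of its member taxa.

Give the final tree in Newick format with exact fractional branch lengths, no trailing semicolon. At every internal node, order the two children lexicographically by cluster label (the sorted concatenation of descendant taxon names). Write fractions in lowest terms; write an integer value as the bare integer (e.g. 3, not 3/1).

1. join T+U (d=4, Q=-71) ⇒ TU; edges |T|=11/6, |U|=13/6
  updated: d(D,TU)=27/2, d(O,TU)=11, d(TU,Z)=7
2. join D+O (d=8, Q=-77/2) ⇒ DO; edges |D|=57/8, |O|=7/8
  updated: d(DO,TU)=33/4, d(DO,Z)=3
3. join DO+TU (d=33/4, Q=-73/4) ⇒ DOTU; edges |DO|=17/8, |TU|=49/8
  updated: d(DOTU,Z)=7/8
4. join DOTU+Z (d=7/8) ⇒ DOTUZ; edges |DOTU|=7/16, |Z|=7/16
final tree: (((D:57/8,O:7/8):17/8,(T:11/6,U:13/6):49/8):7/16,Z:7/16)
total length: 169/8

(((D:57/8,O:7/8):17/8,(T:11/6,U:13/6):49/8):7/16,Z:7/16)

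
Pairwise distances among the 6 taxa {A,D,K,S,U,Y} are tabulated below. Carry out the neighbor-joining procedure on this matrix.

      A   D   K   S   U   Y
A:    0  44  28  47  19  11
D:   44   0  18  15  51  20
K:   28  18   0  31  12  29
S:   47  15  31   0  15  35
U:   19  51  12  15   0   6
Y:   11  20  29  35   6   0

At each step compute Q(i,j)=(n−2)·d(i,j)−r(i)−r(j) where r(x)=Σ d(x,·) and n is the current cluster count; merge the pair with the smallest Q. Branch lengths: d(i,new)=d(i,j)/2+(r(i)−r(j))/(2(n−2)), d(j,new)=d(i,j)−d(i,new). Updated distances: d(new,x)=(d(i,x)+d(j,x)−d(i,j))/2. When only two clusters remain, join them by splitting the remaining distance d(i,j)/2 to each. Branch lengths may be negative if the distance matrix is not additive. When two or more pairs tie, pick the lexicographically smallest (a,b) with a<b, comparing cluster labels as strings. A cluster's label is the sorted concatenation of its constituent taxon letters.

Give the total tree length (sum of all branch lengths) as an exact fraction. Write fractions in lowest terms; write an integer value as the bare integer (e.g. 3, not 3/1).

iteration 1: select D,S (d=15, Q=-231); attach at lengths (65/8, 55/8); label the merged cluster DS
  updated: d(A,DS)=38, d(DS,K)=17, d(DS,U)=51/2, d(DS,Y)=20
iteration 2: select DS,K (d=17, Q=-271/2); attach at lengths (131/12, 73/12); label the merged cluster DKS
  updated: d(A,DKS)=49/2, d(DKS,U)=41/4, d(DKS,Y)=16
iteration 3: select A,Y (d=11, Q=-131/2); attach at lengths (87/8, 1/8); label the merged cluster AY
  updated: d(AY,DKS)=59/4, d(AY,U)=7
iteration 4: select AY,DKS (d=59/4, Q=-32); attach at lengths (23/4, 9); label the merged cluster ADKSY
  updated: d(ADKSY,U)=5/4
iteration 5: select ADKSY,U (d=5/4); attach at lengths (5/8, 5/8); label the merged cluster ADKSUY
final tree: (((A:87/8,Y:1/8):23/4,((D:65/8,S:55/8):131/12,K:73/12):9):5/8,U:5/8)
total length: 59

59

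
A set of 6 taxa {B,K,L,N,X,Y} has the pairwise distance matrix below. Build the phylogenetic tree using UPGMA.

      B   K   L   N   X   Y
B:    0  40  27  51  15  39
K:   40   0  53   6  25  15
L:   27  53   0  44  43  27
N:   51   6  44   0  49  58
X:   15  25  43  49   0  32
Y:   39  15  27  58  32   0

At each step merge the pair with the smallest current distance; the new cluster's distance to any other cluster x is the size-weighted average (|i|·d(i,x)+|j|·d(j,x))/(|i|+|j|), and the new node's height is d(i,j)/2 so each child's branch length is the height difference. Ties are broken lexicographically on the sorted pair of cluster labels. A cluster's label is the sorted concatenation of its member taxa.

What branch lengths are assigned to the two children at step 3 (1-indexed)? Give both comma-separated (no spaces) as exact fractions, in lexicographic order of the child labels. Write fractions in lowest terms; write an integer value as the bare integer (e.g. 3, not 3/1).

step 1: merge (K,N) at d=6; branch lengths K→3, N→3; new cluster KN
  updated: d(B,KN)=91/2, d(KN,L)=97/2, d(KN,X)=37, d(KN,Y)=73/2
step 2: merge (B,X) at d=15; branch lengths B→15/2, X→15/2; new cluster BX
  updated: d(BX,KN)=165/4, d(BX,L)=35, d(BX,Y)=71/2
step 3: merge (L,Y) at d=27; branch lengths L→27/2, Y→27/2; new cluster LY
  updated: d(BX,LY)=141/4, d(KN,LY)=85/2
step 4: merge (BX,LY) at d=141/4; branch lengths BX→81/8, LY→33/8; new cluster BLXY
  updated: d(BLXY,KN)=335/8
step 5: merge (BLXY,KN) at d=335/8; branch lengths BLXY→53/16, KN→287/16; new cluster BKLNXY
final tree: (((B:15/2,X:15/2):81/8,(L:27/2,Y:27/2):33/8):53/16,(K:3,N:3):287/16)
total length: 167/2

27/2,27/2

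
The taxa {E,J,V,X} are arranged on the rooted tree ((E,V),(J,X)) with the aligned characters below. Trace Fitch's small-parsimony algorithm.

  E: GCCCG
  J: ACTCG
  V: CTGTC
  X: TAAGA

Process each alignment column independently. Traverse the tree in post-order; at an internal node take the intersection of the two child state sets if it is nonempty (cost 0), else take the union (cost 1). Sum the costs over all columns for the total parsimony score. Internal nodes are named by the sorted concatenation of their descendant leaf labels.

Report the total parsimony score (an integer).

[col 0] EV: children E:{G}, V:{C} ∪→ {C,G}; cost 1
[col 0] JX: children J:{A}, X:{T} ∪→ {A,T}; cost 1
[col 0] EJVX: children EV:{C,G}, JX:{A,T} ∪→ {A,C,G,T}; cost 1
[col 1] EV: children E:{C}, V:{T} ∪→ {C,T}; cost 1
[col 1] JX: children J:{C}, X:{A} ∪→ {A,C}; cost 1
[col 1] EJVX: children EV:{C,T}, JX:{A,C} ∩→ {C}; cost 0
[col 2] EV: children E:{C}, V:{G} ∪→ {C,G}; cost 1
[col 2] JX: children J:{T}, X:{A} ∪→ {A,T}; cost 1
[col 2] EJVX: children EV:{C,G}, JX:{A,T} ∪→ {A,C,G,T}; cost 1
[col 3] EV: children E:{C}, V:{T} ∪→ {C,T}; cost 1
[col 3] JX: children J:{C}, X:{G} ∪→ {C,G}; cost 1
[col 3] EJVX: children EV:{C,T}, JX:{C,G} ∩→ {C}; cost 0
[col 4] EV: children E:{G}, V:{C} ∪→ {C,G}; cost 1
[col 4] JX: children J:{G}, X:{A} ∪→ {A,G}; cost 1
[col 4] EJVX: children EV:{C,G}, JX:{A,G} ∩→ {G}; cost 0
per-site changes: [3, 2, 3, 2, 2]; total = 12

12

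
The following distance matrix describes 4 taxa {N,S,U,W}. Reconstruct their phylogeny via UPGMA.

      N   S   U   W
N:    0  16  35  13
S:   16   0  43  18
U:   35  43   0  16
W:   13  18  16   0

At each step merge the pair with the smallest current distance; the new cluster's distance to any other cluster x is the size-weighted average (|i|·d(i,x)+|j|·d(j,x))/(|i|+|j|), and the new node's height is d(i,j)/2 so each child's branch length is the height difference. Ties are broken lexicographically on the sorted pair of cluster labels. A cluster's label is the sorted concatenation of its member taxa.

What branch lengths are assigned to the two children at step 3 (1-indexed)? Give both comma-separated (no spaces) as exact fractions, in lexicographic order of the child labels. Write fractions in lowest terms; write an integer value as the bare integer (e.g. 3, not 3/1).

iteration 1: select N,W (d=13); attach at lengths (13/2, 13/2); label the merged cluster NW
  updated: d(NW,S)=17, d(NW,U)=51/2
iteration 2: select NW,S (d=17); attach at lengths (2, 17/2); label the merged cluster NSW
  updated: d(NSW,U)=94/3
iteration 3: select NSW,U (d=94/3); attach at lengths (43/6, 47/3); label the merged cluster NSUW
final tree: (((N:13/2,W:13/2):2,S:17/2):43/6,U:47/3)
total length: 139/3

43/6,47/3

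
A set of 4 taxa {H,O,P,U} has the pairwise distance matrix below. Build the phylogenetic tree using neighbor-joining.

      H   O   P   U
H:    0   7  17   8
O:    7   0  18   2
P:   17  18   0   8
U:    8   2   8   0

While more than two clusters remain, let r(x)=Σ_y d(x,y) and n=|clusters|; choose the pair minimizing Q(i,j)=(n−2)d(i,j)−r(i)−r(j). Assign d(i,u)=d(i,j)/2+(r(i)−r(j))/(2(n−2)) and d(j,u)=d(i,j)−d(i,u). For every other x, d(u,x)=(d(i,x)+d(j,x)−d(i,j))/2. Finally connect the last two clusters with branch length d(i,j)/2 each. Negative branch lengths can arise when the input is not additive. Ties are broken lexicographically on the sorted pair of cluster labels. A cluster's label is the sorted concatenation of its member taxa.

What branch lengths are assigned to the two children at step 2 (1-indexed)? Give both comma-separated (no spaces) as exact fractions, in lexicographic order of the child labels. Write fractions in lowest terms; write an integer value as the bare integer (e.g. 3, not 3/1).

15/4,41/4

iteration 1: select H,O (d=7, Q=-45); attach at lengths (19/4, 9/4); label the merged cluster HO
  updated: d(HO,P)=14, d(HO,U)=3/2
iteration 2: select HO,P (d=14, Q=-47/2); attach at lengths (15/4, 41/4); label the merged cluster HOP
  updated: d(HOP,U)=-9/4
iteration 3: select HOP,U (d=-9/4); attach at lengths (-9/8, -9/8); label the merged cluster HOPU
final tree: (((H:19/4,O:9/4):15/4,P:41/4):-9/8,U:-9/8)
total length: 75/4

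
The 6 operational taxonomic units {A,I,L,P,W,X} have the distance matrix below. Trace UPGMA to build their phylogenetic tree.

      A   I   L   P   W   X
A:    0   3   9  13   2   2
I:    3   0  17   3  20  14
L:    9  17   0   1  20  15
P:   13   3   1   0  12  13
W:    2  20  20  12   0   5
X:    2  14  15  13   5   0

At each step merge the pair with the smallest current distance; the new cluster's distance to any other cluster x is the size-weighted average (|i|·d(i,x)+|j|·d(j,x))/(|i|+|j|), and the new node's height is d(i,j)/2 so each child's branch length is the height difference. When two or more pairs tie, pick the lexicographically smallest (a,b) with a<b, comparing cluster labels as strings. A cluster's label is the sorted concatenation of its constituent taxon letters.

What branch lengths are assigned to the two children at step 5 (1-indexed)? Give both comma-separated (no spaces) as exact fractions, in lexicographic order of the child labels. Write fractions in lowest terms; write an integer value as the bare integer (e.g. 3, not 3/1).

1. join L+P (d=1) ⇒ LP; edges |L|=1/2, |P|=1/2
  updated: d(A,LP)=11, d(I,LP)=10, d(LP,W)=16, d(LP,X)=14
2. join A+W (d=2) ⇒ AW; edges |A|=1, |W|=1
  updated: d(AW,I)=23/2, d(AW,LP)=27/2, d(AW,X)=7/2
3. join AW+X (d=7/2) ⇒ AWX; edges |AW|=3/4, |X|=7/4
  updated: d(AWX,I)=37/3, d(AWX,LP)=41/3
4. join I+LP (d=10) ⇒ ILP; edges |I|=5, |LP|=9/2
  updated: d(AWX,ILP)=119/9
5. join AWX+ILP (d=119/9) ⇒ AILPWX; edges |AWX|=175/36, |ILP|=29/18
final tree: (((A:1,W:1):3/4,X:7/4):175/36,(I:5,(L:1/2,P:1/2):9/2):29/18)
total length: 773/36

175/36,29/18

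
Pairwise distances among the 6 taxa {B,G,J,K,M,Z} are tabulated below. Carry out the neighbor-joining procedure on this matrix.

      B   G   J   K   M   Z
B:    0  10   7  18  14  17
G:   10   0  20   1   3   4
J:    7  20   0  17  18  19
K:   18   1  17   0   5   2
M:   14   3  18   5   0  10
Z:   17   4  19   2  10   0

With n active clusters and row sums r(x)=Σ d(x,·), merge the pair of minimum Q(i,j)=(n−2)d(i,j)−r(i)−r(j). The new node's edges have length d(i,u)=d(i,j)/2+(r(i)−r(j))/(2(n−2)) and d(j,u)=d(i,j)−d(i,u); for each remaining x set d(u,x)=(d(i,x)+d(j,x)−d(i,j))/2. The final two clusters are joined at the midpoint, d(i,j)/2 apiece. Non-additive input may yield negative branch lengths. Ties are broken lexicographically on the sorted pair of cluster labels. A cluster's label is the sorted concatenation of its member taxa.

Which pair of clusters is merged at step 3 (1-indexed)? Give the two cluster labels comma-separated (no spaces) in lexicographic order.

iteration 1: select B,J (d=7, Q=-119); attach at lengths (13/8, 43/8); label the merged cluster BJ
  updated: d(BJ,G)=23/2, d(BJ,K)=14, d(BJ,M)=25/2, d(BJ,Z)=29/2
iteration 2: select K,Z (d=2, Q=-93/2); attach at lengths (-5/12, 29/12); label the merged cluster KZ
  updated: d(BJ,KZ)=53/4, d(G,KZ)=3/2, d(KZ,M)=13/2
iteration 3: select BJ,M (d=25/2, Q=-137/4); attach at lengths (161/16, 39/16); label the merged cluster BJM
  updated: d(BJM,G)=1, d(BJM,KZ)=29/8
iteration 4: select BJM,G (d=1, Q=-49/8); attach at lengths (25/16, -9/16); label the merged cluster BGJM
  updated: d(BGJM,KZ)=33/16
iteration 5: select BGJM,KZ (d=33/16); attach at lengths (33/32, 33/32); label the merged cluster BGJKMZ
final tree: ((((B:13/8,J:43/8):161/16,M:39/16):25/16,G:-9/16):33/32,(K:-5/12,Z:29/12):33/32)
total length: 393/16

BJ,M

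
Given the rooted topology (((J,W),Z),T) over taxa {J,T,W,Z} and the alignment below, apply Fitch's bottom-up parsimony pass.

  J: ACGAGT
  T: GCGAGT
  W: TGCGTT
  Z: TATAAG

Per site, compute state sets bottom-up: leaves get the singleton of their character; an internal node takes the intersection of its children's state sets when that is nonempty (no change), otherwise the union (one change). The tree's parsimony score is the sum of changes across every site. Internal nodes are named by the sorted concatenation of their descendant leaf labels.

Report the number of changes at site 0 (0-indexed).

2

[col 0] JW: children J:{A}, W:{T} ∪→ {A,T}; cost 1
[col 0] JWZ: children JW:{A,T}, Z:{T} ∩→ {T}; cost 0
[col 0] JTWZ: children JWZ:{T}, T:{G} ∪→ {G,T}; cost 1
[col 1] JW: children J:{C}, W:{G} ∪→ {C,G}; cost 1
[col 1] JWZ: children JW:{C,G}, Z:{A} ∪→ {A,C,G}; cost 1
[col 1] JTWZ: children JWZ:{A,C,G}, T:{C} ∩→ {C}; cost 0
[col 2] JW: children J:{G}, W:{C} ∪→ {C,G}; cost 1
[col 2] JWZ: children JW:{C,G}, Z:{T} ∪→ {C,G,T}; cost 1
[col 2] JTWZ: children JWZ:{C,G,T}, T:{G} ∩→ {G}; cost 0
[col 3] JW: children J:{A}, W:{G} ∪→ {A,G}; cost 1
[col 3] JWZ: children JW:{A,G}, Z:{A} ∩→ {A}; cost 0
[col 3] JTWZ: children JWZ:{A}, T:{A} ∩→ {A}; cost 0
[col 4] JW: children J:{G}, W:{T} ∪→ {G,T}; cost 1
[col 4] JWZ: children JW:{G,T}, Z:{A} ∪→ {A,G,T}; cost 1
[col 4] JTWZ: children JWZ:{A,G,T}, T:{G} ∩→ {G}; cost 0
[col 5] JW: children J:{T}, W:{T} ∩→ {T}; cost 0
[col 5] JWZ: children JW:{T}, Z:{G} ∪→ {G,T}; cost 1
[col 5] JTWZ: children JWZ:{G,T}, T:{T} ∩→ {T}; cost 0
per-site changes: [2, 2, 2, 1, 2, 1]; total = 10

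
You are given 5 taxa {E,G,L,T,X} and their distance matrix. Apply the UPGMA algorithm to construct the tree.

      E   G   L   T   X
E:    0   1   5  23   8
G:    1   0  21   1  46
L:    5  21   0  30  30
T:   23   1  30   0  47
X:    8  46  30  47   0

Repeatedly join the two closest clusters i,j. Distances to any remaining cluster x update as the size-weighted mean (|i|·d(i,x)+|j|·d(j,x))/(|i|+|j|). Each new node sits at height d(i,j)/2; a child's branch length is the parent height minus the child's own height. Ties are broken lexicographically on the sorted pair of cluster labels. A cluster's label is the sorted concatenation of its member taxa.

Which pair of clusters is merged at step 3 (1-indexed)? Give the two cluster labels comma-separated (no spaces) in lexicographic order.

iteration 1: select E,G (d=1); attach at lengths (1/2, 1/2); label the merged cluster EG
  updated: d(EG,L)=13, d(EG,T)=12, d(EG,X)=27
iteration 2: select EG,T (d=12); attach at lengths (11/2, 6); label the merged cluster EGT
  updated: d(EGT,L)=56/3, d(EGT,X)=101/3
iteration 3: select EGT,L (d=56/3); attach at lengths (10/3, 28/3); label the merged cluster EGLT
  updated: d(EGLT,X)=131/4
iteration 4: select EGLT,X (d=131/4); attach at lengths (169/24, 131/8); label the merged cluster EGLTX
final tree: ((((E:1/2,G:1/2):11/2,T:6):10/3,L:28/3):169/24,X:131/8)
total length: 583/12

EGT,L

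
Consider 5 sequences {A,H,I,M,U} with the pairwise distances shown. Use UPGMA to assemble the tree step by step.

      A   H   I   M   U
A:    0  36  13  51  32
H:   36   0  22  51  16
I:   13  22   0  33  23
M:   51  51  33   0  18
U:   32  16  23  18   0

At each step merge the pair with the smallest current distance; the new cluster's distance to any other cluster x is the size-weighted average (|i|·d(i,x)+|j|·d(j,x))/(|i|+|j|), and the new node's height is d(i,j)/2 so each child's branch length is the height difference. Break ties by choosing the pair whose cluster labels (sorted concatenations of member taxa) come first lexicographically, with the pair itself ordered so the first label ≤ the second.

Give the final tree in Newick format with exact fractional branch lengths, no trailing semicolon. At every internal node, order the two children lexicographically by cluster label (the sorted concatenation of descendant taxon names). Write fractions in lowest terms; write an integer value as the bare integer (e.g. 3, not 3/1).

step 1: merge (A,I) at d=13; branch lengths A→13/2, I→13/2; new cluster AI
  updated: d(AI,H)=29, d(AI,M)=42, d(AI,U)=55/2
step 2: merge (H,U) at d=16; branch lengths H→8, U→8; new cluster HU
  updated: d(AI,HU)=113/4, d(HU,M)=69/2
step 3: merge (AI,HU) at d=113/4; branch lengths AI→61/8, HU→49/8; new cluster AHIU
  updated: d(AHIU,M)=153/4
step 4: merge (AHIU,M) at d=153/4; branch lengths AHIU→5, M→153/8; new cluster AHIMU
final tree: (((A:13/2,I:13/2):61/8,(H:8,U:8):49/8):5,M:153/8)
total length: 535/8

(((A:13/2,I:13/2):61/8,(H:8,U:8):49/8):5,M:153/8)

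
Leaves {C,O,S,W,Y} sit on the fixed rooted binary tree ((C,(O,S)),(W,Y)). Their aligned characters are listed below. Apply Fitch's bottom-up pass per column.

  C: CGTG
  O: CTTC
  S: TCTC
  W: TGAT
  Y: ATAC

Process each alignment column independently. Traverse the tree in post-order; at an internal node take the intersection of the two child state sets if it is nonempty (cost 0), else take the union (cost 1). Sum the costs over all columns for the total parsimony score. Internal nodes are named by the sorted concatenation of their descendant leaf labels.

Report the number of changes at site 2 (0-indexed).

1

[col 0] OS: children O:{C}, S:{T} ∪→ {C,T}; cost 1
[col 0] COS: children C:{C}, OS:{C,T} ∩→ {C}; cost 0
[col 0] WY: children W:{T}, Y:{A} ∪→ {A,T}; cost 1
[col 0] COSWY: children COS:{C}, WY:{A,T} ∪→ {A,C,T}; cost 1
[col 1] OS: children O:{T}, S:{C} ∪→ {C,T}; cost 1
[col 1] COS: children C:{G}, OS:{C,T} ∪→ {C,G,T}; cost 1
[col 1] WY: children W:{G}, Y:{T} ∪→ {G,T}; cost 1
[col 1] COSWY: children COS:{C,G,T}, WY:{G,T} ∩→ {G,T}; cost 0
[col 2] OS: children O:{T}, S:{T} ∩→ {T}; cost 0
[col 2] COS: children C:{T}, OS:{T} ∩→ {T}; cost 0
[col 2] WY: children W:{A}, Y:{A} ∩→ {A}; cost 0
[col 2] COSWY: children COS:{T}, WY:{A} ∪→ {A,T}; cost 1
[col 3] OS: children O:{C}, S:{C} ∩→ {C}; cost 0
[col 3] COS: children C:{G}, OS:{C} ∪→ {C,G}; cost 1
[col 3] WY: children W:{T}, Y:{C} ∪→ {C,T}; cost 1
[col 3] COSWY: children COS:{C,G}, WY:{C,T} ∩→ {C}; cost 0
per-site changes: [3, 3, 1, 2]; total = 9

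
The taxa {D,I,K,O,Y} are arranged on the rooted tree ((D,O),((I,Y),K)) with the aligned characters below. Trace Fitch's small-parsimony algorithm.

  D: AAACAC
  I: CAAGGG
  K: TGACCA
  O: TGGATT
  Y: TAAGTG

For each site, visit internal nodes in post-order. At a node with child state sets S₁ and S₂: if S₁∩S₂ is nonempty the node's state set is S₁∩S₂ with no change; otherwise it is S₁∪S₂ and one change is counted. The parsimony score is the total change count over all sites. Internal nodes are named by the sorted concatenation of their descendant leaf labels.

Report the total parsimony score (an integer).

13

[col 0] DO: children D:{A}, O:{T} ∪→ {A,T}; cost 1
[col 0] IY: children I:{C}, Y:{T} ∪→ {C,T}; cost 1
[col 0] IKY: children IY:{C,T}, K:{T} ∩→ {T}; cost 0
[col 0] DIKOY: children DO:{A,T}, IKY:{T} ∩→ {T}; cost 0
[col 1] DO: children D:{A}, O:{G} ∪→ {A,G}; cost 1
[col 1] IY: children I:{A}, Y:{A} ∩→ {A}; cost 0
[col 1] IKY: children IY:{A}, K:{G} ∪→ {A,G}; cost 1
[col 1] DIKOY: children DO:{A,G}, IKY:{A,G} ∩→ {A,G}; cost 0
[col 2] DO: children D:{A}, O:{G} ∪→ {A,G}; cost 1
[col 2] IY: children I:{A}, Y:{A} ∩→ {A}; cost 0
[col 2] IKY: children IY:{A}, K:{A} ∩→ {A}; cost 0
[col 2] DIKOY: children DO:{A,G}, IKY:{A} ∩→ {A}; cost 0
[col 3] DO: children D:{C}, O:{A} ∪→ {A,C}; cost 1
[col 3] IY: children I:{G}, Y:{G} ∩→ {G}; cost 0
[col 3] IKY: children IY:{G}, K:{C} ∪→ {C,G}; cost 1
[col 3] DIKOY: children DO:{A,C}, IKY:{C,G} ∩→ {C}; cost 0
[col 4] DO: children D:{A}, O:{T} ∪→ {A,T}; cost 1
[col 4] IY: children I:{G}, Y:{T} ∪→ {G,T}; cost 1
[col 4] IKY: children IY:{G,T}, K:{C} ∪→ {C,G,T}; cost 1
[col 4] DIKOY: children DO:{A,T}, IKY:{C,G,T} ∩→ {T}; cost 0
[col 5] DO: children D:{C}, O:{T} ∪→ {C,T}; cost 1
[col 5] IY: children I:{G}, Y:{G} ∩→ {G}; cost 0
[col 5] IKY: children IY:{G}, K:{A} ∪→ {A,G}; cost 1
[col 5] DIKOY: children DO:{C,T}, IKY:{A,G} ∪→ {A,C,G,T}; cost 1
per-site changes: [2, 2, 1, 2, 3, 3]; total = 13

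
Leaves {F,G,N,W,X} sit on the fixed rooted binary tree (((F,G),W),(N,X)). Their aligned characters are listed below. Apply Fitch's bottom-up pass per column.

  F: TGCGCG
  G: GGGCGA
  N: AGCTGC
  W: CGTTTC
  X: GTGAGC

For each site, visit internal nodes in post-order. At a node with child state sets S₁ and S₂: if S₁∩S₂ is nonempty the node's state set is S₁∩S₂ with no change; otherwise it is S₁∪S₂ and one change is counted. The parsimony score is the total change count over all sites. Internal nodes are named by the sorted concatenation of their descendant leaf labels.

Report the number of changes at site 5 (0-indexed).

2

FG@0: {T} ∪ {G} = {G,T} (union, +1)
FGW@0: {G,T} ∪ {C} = {C,G,T} (union, +1)
NX@0: {A} ∪ {G} = {A,G} (union, +1)
FGNWX@0: {C,G,T} ∩ {A,G} = {G} (intersection, +0)
FG@1: {G} ∩ {G} = {G} (intersection, +0)
FGW@1: {G} ∩ {G} = {G} (intersection, +0)
NX@1: {G} ∪ {T} = {G,T} (union, +1)
FGNWX@1: {G} ∩ {G,T} = {G} (intersection, +0)
FG@2: {C} ∪ {G} = {C,G} (union, +1)
FGW@2: {C,G} ∪ {T} = {C,G,T} (union, +1)
NX@2: {C} ∪ {G} = {C,G} (union, +1)
FGNWX@2: {C,G,T} ∩ {C,G} = {C,G} (intersection, +0)
FG@3: {G} ∪ {C} = {C,G} (union, +1)
FGW@3: {C,G} ∪ {T} = {C,G,T} (union, +1)
NX@3: {T} ∪ {A} = {A,T} (union, +1)
FGNWX@3: {C,G,T} ∩ {A,T} = {T} (intersection, +0)
FG@4: {C} ∪ {G} = {C,G} (union, +1)
FGW@4: {C,G} ∪ {T} = {C,G,T} (union, +1)
NX@4: {G} ∩ {G} = {G} (intersection, +0)
FGNWX@4: {C,G,T} ∩ {G} = {G} (intersection, +0)
FG@5: {G} ∪ {A} = {A,G} (union, +1)
FGW@5: {A,G} ∪ {C} = {A,C,G} (union, +1)
NX@5: {C} ∩ {C} = {C} (intersection, +0)
FGNWX@5: {A,C,G} ∩ {C} = {C} (intersection, +0)
per-site changes: [3, 1, 3, 3, 2, 2]; total = 14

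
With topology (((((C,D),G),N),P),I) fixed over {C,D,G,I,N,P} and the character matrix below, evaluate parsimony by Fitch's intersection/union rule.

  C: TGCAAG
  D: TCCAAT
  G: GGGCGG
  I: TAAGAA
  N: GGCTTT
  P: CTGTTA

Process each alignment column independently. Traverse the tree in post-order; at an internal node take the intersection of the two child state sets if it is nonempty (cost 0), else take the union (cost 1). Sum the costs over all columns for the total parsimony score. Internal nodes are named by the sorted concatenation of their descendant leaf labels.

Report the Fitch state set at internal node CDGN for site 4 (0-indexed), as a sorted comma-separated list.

A,G,T

CD@0: {T} ∩ {T} = {T} (intersection, +0)
CDG@0: {T} ∪ {G} = {G,T} (union, +1)
CDGN@0: {G,T} ∩ {G} = {G} (intersection, +0)
CDGNP@0: {G} ∪ {C} = {C,G} (union, +1)
CDGINP@0: {C,G} ∪ {T} = {C,G,T} (union, +1)
CD@1: {G} ∪ {C} = {C,G} (union, +1)
CDG@1: {C,G} ∩ {G} = {G} (intersection, +0)
CDGN@1: {G} ∩ {G} = {G} (intersection, +0)
CDGNP@1: {G} ∪ {T} = {G,T} (union, +1)
CDGINP@1: {G,T} ∪ {A} = {A,G,T} (union, +1)
CD@2: {C} ∩ {C} = {C} (intersection, +0)
CDG@2: {C} ∪ {G} = {C,G} (union, +1)
CDGN@2: {C,G} ∩ {C} = {C} (intersection, +0)
CDGNP@2: {C} ∪ {G} = {C,G} (union, +1)
CDGINP@2: {C,G} ∪ {A} = {A,C,G} (union, +1)
CD@3: {A} ∩ {A} = {A} (intersection, +0)
CDG@3: {A} ∪ {C} = {A,C} (union, +1)
CDGN@3: {A,C} ∪ {T} = {A,C,T} (union, +1)
CDGNP@3: {A,C,T} ∩ {T} = {T} (intersection, +0)
CDGINP@3: {T} ∪ {G} = {G,T} (union, +1)
CD@4: {A} ∩ {A} = {A} (intersection, +0)
CDG@4: {A} ∪ {G} = {A,G} (union, +1)
CDGN@4: {A,G} ∪ {T} = {A,G,T} (union, +1)
CDGNP@4: {A,G,T} ∩ {T} = {T} (intersection, +0)
CDGINP@4: {T} ∪ {A} = {A,T} (union, +1)
CD@5: {G} ∪ {T} = {G,T} (union, +1)
CDG@5: {G,T} ∩ {G} = {G} (intersection, +0)
CDGN@5: {G} ∪ {T} = {G,T} (union, +1)
CDGNP@5: {G,T} ∪ {A} = {A,G,T} (union, +1)
CDGINP@5: {A,G,T} ∩ {A} = {A} (intersection, +0)
per-site changes: [3, 3, 3, 3, 3, 3]; total = 18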